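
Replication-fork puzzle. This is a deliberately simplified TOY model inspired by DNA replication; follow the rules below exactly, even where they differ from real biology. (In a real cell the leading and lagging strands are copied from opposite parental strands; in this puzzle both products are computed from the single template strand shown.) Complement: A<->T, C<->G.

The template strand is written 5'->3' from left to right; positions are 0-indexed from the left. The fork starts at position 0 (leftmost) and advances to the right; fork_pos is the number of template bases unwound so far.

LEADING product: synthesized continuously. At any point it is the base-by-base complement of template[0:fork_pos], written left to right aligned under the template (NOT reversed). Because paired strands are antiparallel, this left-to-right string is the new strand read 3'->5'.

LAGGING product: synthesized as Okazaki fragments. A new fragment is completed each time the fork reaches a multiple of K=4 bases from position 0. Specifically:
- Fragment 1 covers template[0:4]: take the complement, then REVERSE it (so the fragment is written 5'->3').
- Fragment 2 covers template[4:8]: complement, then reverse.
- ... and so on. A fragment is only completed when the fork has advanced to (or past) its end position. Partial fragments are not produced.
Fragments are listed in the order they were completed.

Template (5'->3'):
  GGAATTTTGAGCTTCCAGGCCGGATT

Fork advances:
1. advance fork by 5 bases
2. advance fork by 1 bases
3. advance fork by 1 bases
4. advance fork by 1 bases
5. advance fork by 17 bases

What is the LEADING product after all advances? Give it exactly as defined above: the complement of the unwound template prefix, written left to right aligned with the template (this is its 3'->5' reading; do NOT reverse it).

Step 1: advance 5 -> fork_pos = 0 + 5 = 5.
Step 2: advance 1 -> fork_pos = 5 + 1 = 6.
Step 3: advance 1 -> fork_pos = 6 + 1 = 7.
Step 4: advance 1 -> fork_pos = 7 + 1 = 8.
Step 5: advance 17 -> fork_pos = 8 + 17 = 25.
Unwound prefix: template[0:25] = GGAATTTTGAGCTTCCAGGCCGGAT
Complement it base by base (A<->T, C<->G), keeping left-to-right order:
  [0:5] GGAAT -> CCTTA
  [5:10] TTTGA -> AAACT
  [10:15] GCTTC -> CGAAG
  [15:20] CAGGC -> GTCCG
  [20:25] CGGAT -> GCCTA
Concatenate: CCTTAAAACTCGAAGGTCCGGCCTA (length 25; written aligned with the template, i.e. 3'->5').

Answer: CCTTAAAACTCGAAGGTCCGGCCTA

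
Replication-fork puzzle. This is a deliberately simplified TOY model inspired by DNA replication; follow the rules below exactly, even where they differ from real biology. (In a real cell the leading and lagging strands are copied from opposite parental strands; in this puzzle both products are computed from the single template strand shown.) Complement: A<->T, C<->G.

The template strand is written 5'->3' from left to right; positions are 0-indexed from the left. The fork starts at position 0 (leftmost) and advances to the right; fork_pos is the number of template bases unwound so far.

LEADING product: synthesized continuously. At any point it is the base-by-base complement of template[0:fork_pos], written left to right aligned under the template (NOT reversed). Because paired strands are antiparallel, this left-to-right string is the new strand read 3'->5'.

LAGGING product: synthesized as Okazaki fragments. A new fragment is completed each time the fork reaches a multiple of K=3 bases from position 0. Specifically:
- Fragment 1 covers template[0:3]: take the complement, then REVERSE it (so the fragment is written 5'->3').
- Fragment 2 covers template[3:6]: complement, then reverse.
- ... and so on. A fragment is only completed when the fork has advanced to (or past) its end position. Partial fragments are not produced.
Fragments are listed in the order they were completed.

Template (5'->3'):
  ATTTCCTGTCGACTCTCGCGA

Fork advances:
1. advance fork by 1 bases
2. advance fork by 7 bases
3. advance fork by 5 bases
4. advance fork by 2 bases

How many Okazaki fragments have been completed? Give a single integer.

Answer: 5

Derivation:
Step 1: advance 1 -> fork_pos = 0 + 1 = 1. Next multiple of 3 is 3 (not reached); still 0 fragment(s).
Step 2: advance 7 -> fork_pos = 1 + 7 = 8. Reached multiple(s) of 3: 3, 6 -> fragments 1-2 completed (2 total).
Step 3: advance 5 -> fork_pos = 8 + 5 = 13. Reached multiple(s) of 3: 9, 12 -> fragments 3-4 completed (4 total).
Step 4: advance 2 -> fork_pos = 13 + 2 = 15. Reached multiple(s) of 3: 15 -> fragment 5 completed (5 total).
Check: final fork_pos = 15; the multiples of 3 that are <= 15 are 3..15 -> 15 // 3 = 5 completed fragment(s).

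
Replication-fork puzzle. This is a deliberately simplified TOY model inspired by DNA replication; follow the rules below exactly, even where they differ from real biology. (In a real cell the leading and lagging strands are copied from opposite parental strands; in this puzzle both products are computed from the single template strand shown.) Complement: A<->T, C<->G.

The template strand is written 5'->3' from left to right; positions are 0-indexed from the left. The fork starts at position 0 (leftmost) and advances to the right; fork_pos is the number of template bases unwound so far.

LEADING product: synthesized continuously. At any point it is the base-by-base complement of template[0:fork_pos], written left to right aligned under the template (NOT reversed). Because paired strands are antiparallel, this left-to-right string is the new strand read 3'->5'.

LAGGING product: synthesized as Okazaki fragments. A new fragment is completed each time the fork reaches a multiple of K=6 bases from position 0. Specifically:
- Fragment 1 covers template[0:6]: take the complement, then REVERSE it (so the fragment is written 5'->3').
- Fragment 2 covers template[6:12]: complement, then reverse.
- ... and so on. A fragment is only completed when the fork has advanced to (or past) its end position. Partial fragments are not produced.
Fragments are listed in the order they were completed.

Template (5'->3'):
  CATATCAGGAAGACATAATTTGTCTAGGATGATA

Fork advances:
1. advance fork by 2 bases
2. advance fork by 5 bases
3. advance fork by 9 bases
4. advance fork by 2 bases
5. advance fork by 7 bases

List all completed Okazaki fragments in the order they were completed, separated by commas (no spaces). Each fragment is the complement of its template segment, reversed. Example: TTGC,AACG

Answer: GATATG,CTTCCT,TTATGT,GACAAA

Derivation:
Step 1: advance 2 -> fork_pos = 0 + 2 = 2. Next multiple of 6 is 6 (not reached); still 0 fragment(s).
Step 2: advance 5 -> fork_pos = 2 + 5 = 7. Reached multiple(s) of 6: 6 -> fragment 1 completed (1 total).
Step 3: advance 9 -> fork_pos = 7 + 9 = 16. Reached multiple(s) of 6: 12 -> fragment 2 completed (2 total).
Step 4: advance 2 -> fork_pos = 16 + 2 = 18. Reached multiple(s) of 6: 18 -> fragment 3 completed (3 total).
Step 5: advance 7 -> fork_pos = 18 + 7 = 25. Reached multiple(s) of 6: 24 -> fragment 4 completed (4 total).
Final fork_pos = 25, so 4 fragment(s) are complete. Build each: template segment -> complement -> reverse.
Fragment 1: template[0:6] = CATATC -> complement GTATAG -> reversed GATATG
Fragment 2: template[6:12] = AGGAAG -> complement TCCTTC -> reversed CTTCCT
Fragment 3: template[12:18] = ACATAA -> complement TGTATT -> reversed TTATGT
Fragment 4: template[18:24] = TTTGTC -> complement AAACAG -> reversed GACAAA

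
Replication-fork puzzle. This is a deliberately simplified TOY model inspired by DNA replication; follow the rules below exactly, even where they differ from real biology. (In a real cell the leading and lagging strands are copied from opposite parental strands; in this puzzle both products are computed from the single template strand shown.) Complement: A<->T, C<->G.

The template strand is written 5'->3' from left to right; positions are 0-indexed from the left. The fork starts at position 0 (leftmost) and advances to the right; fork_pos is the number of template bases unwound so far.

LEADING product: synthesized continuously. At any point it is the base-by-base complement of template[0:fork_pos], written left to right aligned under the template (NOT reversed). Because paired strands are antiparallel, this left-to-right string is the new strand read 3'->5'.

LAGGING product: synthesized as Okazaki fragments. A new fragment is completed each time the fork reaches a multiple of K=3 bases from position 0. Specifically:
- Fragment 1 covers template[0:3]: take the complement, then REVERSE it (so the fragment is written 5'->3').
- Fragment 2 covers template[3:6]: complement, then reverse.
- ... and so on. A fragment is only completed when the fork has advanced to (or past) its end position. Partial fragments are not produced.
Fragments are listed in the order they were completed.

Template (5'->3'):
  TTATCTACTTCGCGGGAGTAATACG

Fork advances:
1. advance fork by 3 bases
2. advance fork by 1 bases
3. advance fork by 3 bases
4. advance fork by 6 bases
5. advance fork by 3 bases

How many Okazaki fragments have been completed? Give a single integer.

Answer: 5

Derivation:
Step 1: advance 3 -> fork_pos = 0 + 3 = 3. Reached multiple(s) of 3: 3 -> fragment 1 completed (1 total).
Step 2: advance 1 -> fork_pos = 3 + 1 = 4. Next multiple of 3 is 6 (not reached); still 1 fragment(s).
Step 3: advance 3 -> fork_pos = 4 + 3 = 7. Reached multiple(s) of 3: 6 -> fragment 2 completed (2 total).
Step 4: advance 6 -> fork_pos = 7 + 6 = 13. Reached multiple(s) of 3: 9, 12 -> fragments 3-4 completed (4 total).
Step 5: advance 3 -> fork_pos = 13 + 3 = 16. Reached multiple(s) of 3: 15 -> fragment 5 completed (5 total).
Check: final fork_pos = 16; the multiples of 3 that are <= 16 are 3..15 -> 16 // 3 = 5 completed fragment(s).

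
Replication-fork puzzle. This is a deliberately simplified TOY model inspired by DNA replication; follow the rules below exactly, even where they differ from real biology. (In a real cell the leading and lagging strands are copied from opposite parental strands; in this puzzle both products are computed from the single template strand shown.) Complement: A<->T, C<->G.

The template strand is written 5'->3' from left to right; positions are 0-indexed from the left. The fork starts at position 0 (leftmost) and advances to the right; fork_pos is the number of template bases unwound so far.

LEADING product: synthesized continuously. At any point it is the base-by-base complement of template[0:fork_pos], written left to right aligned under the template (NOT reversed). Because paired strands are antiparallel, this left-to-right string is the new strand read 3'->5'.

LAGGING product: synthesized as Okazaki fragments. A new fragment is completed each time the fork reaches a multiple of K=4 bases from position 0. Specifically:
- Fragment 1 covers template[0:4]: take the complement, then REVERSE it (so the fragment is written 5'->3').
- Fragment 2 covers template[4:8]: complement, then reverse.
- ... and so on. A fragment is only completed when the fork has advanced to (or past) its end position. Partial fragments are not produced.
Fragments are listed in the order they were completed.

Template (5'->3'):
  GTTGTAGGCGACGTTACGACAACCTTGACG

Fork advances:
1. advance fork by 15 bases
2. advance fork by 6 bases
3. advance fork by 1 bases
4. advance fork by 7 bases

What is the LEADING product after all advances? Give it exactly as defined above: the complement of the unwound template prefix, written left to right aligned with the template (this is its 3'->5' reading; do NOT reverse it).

Step 1: advance 15 -> fork_pos = 0 + 15 = 15.
Step 2: advance 6 -> fork_pos = 15 + 6 = 21.
Step 3: advance 1 -> fork_pos = 21 + 1 = 22.
Step 4: advance 7 -> fork_pos = 22 + 7 = 29.
Unwound prefix: template[0:29] = GTTGTAGGCGACGTTACGACAACCTTGAC
Complement it base by base (A<->T, C<->G), keeping left-to-right order:
  [0:5] GTTGT -> CAACA
  [5:10] AGGCG -> TCCGC
  [10:15] ACGTT -> TGCAA
  [15:20] ACGAC -> TGCTG
  [20:25] AACCT -> TTGGA
  [25:29] TGAC -> ACTG
Concatenate: CAACATCCGCTGCAATGCTGTTGGAACTG (length 29; written aligned with the template, i.e. 3'->5').

Answer: CAACATCCGCTGCAATGCTGTTGGAACTG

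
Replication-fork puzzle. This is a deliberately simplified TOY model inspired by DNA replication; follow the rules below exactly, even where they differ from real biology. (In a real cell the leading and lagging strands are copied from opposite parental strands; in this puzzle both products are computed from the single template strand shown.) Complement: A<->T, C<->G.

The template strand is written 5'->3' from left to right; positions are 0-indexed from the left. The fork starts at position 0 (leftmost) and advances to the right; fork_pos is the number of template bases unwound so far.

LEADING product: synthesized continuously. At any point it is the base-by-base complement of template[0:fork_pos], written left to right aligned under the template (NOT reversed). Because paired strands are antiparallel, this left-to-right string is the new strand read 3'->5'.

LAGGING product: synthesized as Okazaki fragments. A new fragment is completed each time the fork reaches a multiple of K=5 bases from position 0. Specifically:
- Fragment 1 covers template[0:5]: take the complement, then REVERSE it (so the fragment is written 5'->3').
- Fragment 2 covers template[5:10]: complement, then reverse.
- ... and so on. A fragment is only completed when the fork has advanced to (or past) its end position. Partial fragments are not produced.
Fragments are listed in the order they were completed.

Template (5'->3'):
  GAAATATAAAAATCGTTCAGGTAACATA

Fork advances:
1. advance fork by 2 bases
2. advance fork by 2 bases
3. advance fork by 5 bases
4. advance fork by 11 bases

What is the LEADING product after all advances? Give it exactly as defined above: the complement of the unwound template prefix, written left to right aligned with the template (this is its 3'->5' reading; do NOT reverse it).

Step 1: advance 2 -> fork_pos = 0 + 2 = 2.
Step 2: advance 2 -> fork_pos = 2 + 2 = 4.
Step 3: advance 5 -> fork_pos = 4 + 5 = 9.
Step 4: advance 11 -> fork_pos = 9 + 11 = 20.
Unwound prefix: template[0:20] = GAAATATAAAAATCGTTCAG
Complement it base by base (A<->T, C<->G), keeping left-to-right order:
  [0:5] GAAAT -> CTTTA
  [5:10] ATAAA -> TATTT
  [10:15] AATCG -> TTAGC
  [15:20] TTCAG -> AAGTC
Concatenate: CTTTATATTTTTAGCAAGTC (length 20; written aligned with the template, i.e. 3'->5').

Answer: CTTTATATTTTTAGCAAGTC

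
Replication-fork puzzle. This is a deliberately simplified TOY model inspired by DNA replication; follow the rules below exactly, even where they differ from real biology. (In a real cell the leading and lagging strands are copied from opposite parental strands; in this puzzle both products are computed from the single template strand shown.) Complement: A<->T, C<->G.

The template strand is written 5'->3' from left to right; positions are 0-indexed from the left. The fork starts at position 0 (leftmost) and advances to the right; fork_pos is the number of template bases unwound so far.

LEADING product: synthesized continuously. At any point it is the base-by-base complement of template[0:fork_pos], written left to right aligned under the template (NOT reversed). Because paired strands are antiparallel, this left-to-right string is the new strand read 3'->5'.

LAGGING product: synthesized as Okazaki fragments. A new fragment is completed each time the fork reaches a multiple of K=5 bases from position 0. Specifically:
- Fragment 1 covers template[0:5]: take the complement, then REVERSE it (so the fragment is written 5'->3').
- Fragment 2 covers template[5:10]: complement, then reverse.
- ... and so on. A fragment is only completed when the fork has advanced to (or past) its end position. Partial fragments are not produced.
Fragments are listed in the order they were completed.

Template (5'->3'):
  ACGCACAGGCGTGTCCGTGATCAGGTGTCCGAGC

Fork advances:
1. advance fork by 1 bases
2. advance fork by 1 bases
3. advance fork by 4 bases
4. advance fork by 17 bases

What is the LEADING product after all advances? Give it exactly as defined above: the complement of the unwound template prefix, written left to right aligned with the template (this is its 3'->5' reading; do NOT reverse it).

Answer: TGCGTGTCCGCACAGGCACTAGT

Derivation:
Step 1: advance 1 -> fork_pos = 0 + 1 = 1.
Step 2: advance 1 -> fork_pos = 1 + 1 = 2.
Step 3: advance 4 -> fork_pos = 2 + 4 = 6.
Step 4: advance 17 -> fork_pos = 6 + 17 = 23.
Unwound prefix: template[0:23] = ACGCACAGGCGTGTCCGTGATCA
Complement it base by base (A<->T, C<->G), keeping left-to-right order:
  [0:5] ACGCA -> TGCGT
  [5:10] CAGGC -> GTCCG
  [10:15] GTGTC -> CACAG
  [15:20] CGTGA -> GCACT
  [20:23] TCA -> AGT
Concatenate: TGCGTGTCCGCACAGGCACTAGT (length 23; written aligned with the template, i.e. 3'->5').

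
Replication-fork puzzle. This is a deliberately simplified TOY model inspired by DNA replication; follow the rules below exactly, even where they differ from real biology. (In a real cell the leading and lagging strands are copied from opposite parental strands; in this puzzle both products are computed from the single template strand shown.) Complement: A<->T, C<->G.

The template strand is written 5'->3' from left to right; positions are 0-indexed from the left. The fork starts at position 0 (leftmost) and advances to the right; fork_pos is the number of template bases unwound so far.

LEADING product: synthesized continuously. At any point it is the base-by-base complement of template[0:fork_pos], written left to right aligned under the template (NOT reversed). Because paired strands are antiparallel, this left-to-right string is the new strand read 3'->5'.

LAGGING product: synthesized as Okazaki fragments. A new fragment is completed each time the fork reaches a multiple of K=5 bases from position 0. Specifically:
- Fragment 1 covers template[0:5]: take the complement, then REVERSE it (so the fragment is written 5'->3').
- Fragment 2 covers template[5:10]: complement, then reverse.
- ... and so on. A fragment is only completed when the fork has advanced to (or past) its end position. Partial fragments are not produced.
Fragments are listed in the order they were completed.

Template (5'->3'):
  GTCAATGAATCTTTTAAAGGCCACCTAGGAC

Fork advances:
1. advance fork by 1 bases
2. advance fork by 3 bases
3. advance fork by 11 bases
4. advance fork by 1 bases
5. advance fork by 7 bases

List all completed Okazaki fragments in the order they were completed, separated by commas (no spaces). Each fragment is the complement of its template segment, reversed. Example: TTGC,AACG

Step 1: advance 1 -> fork_pos = 0 + 1 = 1. Next multiple of 5 is 5 (not reached); still 0 fragment(s).
Step 2: advance 3 -> fork_pos = 1 + 3 = 4. Next multiple of 5 is 5 (not reached); still 0 fragment(s).
Step 3: advance 11 -> fork_pos = 4 + 11 = 15. Reached multiple(s) of 5: 5, 10, 15 -> fragments 1-3 completed (3 total).
Step 4: advance 1 -> fork_pos = 15 + 1 = 16. Next multiple of 5 is 20 (not reached); still 3 fragment(s).
Step 5: advance 7 -> fork_pos = 16 + 7 = 23. Reached multiple(s) of 5: 20 -> fragment 4 completed (4 total).
Final fork_pos = 23, so 4 fragment(s) are complete. Build each: template segment -> complement -> reverse.
Fragment 1: template[0:5] = GTCAA -> complement CAGTT -> reversed TTGAC
Fragment 2: template[5:10] = TGAAT -> complement ACTTA -> reversed ATTCA
Fragment 3: template[10:15] = CTTTT -> complement GAAAA -> reversed AAAAG
Fragment 4: template[15:20] = AAAGG -> complement TTTCC -> reversed CCTTT

Answer: TTGAC,ATTCA,AAAAG,CCTTT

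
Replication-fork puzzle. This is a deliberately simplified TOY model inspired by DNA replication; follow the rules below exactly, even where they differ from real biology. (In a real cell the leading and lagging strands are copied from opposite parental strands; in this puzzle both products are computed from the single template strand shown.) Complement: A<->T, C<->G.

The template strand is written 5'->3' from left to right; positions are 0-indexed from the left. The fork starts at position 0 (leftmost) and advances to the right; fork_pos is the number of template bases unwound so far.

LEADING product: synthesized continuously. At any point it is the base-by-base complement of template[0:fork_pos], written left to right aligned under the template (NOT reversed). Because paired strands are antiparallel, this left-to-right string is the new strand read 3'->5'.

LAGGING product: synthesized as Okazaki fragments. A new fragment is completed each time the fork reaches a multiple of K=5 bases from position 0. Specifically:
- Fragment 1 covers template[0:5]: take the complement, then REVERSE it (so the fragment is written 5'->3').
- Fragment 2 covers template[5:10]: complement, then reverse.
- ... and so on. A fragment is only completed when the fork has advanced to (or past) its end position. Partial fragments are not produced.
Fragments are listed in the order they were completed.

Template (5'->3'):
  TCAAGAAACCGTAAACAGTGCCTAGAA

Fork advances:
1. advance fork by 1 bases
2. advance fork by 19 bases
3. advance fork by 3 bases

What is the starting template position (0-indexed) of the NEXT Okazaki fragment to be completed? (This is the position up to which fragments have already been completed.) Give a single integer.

Step 1: advance 1 -> fork_pos = 0 + 1 = 1. Next multiple of 5 is 5 (not reached); still 0 fragment(s).
Step 2: advance 19 -> fork_pos = 1 + 19 = 20. Reached multiple(s) of 5: 5, 10, 15, 20 -> fragments 1-4 completed (4 total).
Step 3: advance 3 -> fork_pos = 20 + 3 = 23. Next multiple of 5 is 25 (not reached); still 4 fragment(s).
4 fragment(s) completed, covering template[0:20] (4 x 5 = 20). The next fragment, fragment 5, covers template[20:25], so it starts at position 20.

Answer: 20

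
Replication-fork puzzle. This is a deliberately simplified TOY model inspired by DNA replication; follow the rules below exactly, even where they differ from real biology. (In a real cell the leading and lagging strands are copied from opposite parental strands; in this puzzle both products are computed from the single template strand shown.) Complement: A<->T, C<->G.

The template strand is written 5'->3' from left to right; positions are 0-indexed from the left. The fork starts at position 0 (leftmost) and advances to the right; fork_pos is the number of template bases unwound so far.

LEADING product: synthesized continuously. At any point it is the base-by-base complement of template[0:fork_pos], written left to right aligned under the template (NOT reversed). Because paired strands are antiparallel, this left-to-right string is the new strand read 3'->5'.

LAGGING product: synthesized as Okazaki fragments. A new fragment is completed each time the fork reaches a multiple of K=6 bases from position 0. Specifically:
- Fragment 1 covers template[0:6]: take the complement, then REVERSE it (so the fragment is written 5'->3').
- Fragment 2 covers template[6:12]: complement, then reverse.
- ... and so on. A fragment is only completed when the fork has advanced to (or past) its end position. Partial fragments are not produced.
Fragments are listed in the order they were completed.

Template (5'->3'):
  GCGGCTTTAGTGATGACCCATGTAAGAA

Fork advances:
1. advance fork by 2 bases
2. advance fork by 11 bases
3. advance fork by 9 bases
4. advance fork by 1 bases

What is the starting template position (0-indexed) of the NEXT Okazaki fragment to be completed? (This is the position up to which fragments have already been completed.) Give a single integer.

Step 1: advance 2 -> fork_pos = 0 + 2 = 2. Next multiple of 6 is 6 (not reached); still 0 fragment(s).
Step 2: advance 11 -> fork_pos = 2 + 11 = 13. Reached multiple(s) of 6: 6, 12 -> fragments 1-2 completed (2 total).
Step 3: advance 9 -> fork_pos = 13 + 9 = 22. Reached multiple(s) of 6: 18 -> fragment 3 completed (3 total).
Step 4: advance 1 -> fork_pos = 22 + 1 = 23. Next multiple of 6 is 24 (not reached); still 3 fragment(s).
3 fragment(s) completed, covering template[0:18] (3 x 6 = 18). The next fragment, fragment 4, covers template[18:24], so it starts at position 18.

Answer: 18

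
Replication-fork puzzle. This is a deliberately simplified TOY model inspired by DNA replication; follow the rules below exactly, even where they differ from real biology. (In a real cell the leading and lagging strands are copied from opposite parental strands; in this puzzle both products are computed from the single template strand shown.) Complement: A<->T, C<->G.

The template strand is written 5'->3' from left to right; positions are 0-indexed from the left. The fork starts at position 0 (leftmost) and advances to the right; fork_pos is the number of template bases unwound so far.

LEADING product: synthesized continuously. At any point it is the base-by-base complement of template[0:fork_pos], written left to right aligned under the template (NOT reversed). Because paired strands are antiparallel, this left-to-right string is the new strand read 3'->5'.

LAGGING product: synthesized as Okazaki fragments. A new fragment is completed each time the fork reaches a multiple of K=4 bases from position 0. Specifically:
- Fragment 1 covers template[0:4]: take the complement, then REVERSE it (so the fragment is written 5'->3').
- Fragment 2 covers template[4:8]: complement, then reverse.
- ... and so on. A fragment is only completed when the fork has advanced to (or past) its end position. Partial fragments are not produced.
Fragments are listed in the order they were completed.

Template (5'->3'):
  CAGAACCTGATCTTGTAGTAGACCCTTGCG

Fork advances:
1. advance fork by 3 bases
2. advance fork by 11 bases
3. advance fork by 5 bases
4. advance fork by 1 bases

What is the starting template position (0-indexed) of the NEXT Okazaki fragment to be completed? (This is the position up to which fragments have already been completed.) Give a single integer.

Step 1: advance 3 -> fork_pos = 0 + 3 = 3. Next multiple of 4 is 4 (not reached); still 0 fragment(s).
Step 2: advance 11 -> fork_pos = 3 + 11 = 14. Reached multiple(s) of 4: 4, 8, 12 -> fragments 1-3 completed (3 total).
Step 3: advance 5 -> fork_pos = 14 + 5 = 19. Reached multiple(s) of 4: 16 -> fragment 4 completed (4 total).
Step 4: advance 1 -> fork_pos = 19 + 1 = 20. Reached multiple(s) of 4: 20 -> fragment 5 completed (5 total).
5 fragment(s) completed, covering template[0:20] (5 x 4 = 20). The next fragment, fragment 6, covers template[20:24], so it starts at position 20.

Answer: 20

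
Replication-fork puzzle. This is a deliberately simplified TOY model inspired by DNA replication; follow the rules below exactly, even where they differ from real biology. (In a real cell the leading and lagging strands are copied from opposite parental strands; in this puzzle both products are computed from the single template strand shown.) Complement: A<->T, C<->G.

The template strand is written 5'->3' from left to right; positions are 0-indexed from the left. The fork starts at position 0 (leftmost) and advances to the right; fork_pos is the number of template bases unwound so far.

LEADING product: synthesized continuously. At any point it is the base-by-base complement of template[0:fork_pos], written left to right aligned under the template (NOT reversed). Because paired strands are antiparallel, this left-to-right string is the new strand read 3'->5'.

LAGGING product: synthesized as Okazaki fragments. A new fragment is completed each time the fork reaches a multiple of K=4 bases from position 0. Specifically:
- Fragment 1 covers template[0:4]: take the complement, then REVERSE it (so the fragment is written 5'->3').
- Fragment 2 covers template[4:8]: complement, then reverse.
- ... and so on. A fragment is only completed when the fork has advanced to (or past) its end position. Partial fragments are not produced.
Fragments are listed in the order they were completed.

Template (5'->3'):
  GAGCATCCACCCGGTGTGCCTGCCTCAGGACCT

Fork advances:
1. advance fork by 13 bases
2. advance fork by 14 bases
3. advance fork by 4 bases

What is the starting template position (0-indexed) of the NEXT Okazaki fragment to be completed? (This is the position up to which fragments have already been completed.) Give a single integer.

Step 1: advance 13 -> fork_pos = 0 + 13 = 13. Reached multiple(s) of 4: 4, 8, 12 -> fragments 1-3 completed (3 total).
Step 2: advance 14 -> fork_pos = 13 + 14 = 27. Reached multiple(s) of 4: 16, 20, 24 -> fragments 4-6 completed (6 total).
Step 3: advance 4 -> fork_pos = 27 + 4 = 31. Reached multiple(s) of 4: 28 -> fragment 7 completed (7 total).
7 fragment(s) completed, covering template[0:28] (7 x 4 = 28). The next fragment, fragment 8, covers template[28:32], so it starts at position 28.

Answer: 28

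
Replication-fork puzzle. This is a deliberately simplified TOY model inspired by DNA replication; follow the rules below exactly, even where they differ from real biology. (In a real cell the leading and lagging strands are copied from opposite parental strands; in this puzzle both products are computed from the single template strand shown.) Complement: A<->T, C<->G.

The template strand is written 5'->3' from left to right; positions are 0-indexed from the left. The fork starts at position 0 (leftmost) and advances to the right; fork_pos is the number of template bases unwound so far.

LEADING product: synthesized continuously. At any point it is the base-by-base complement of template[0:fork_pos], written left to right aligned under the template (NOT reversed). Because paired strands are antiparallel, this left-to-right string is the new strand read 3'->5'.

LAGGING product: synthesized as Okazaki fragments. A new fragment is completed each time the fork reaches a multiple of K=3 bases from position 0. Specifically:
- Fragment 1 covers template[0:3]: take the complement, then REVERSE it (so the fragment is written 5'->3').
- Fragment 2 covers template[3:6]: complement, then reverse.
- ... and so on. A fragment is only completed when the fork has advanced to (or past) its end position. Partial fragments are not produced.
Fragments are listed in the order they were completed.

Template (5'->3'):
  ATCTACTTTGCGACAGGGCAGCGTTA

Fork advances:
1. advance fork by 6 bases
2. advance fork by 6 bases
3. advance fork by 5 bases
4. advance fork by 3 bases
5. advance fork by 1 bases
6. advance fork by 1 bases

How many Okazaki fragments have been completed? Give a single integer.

Answer: 7

Derivation:
Step 1: advance 6 -> fork_pos = 0 + 6 = 6. Reached multiple(s) of 3: 3, 6 -> fragments 1-2 completed (2 total).
Step 2: advance 6 -> fork_pos = 6 + 6 = 12. Reached multiple(s) of 3: 9, 12 -> fragments 3-4 completed (4 total).
Step 3: advance 5 -> fork_pos = 12 + 5 = 17. Reached multiple(s) of 3: 15 -> fragment 5 completed (5 total).
Step 4: advance 3 -> fork_pos = 17 + 3 = 20. Reached multiple(s) of 3: 18 -> fragment 6 completed (6 total).
Step 5: advance 1 -> fork_pos = 20 + 1 = 21. Reached multiple(s) of 3: 21 -> fragment 7 completed (7 total).
Step 6: advance 1 -> fork_pos = 21 + 1 = 22. Next multiple of 3 is 24 (not reached); still 7 fragment(s).
Check: final fork_pos = 22; the multiples of 3 that are <= 22 are 3..21 -> 22 // 3 = 7 completed fragment(s).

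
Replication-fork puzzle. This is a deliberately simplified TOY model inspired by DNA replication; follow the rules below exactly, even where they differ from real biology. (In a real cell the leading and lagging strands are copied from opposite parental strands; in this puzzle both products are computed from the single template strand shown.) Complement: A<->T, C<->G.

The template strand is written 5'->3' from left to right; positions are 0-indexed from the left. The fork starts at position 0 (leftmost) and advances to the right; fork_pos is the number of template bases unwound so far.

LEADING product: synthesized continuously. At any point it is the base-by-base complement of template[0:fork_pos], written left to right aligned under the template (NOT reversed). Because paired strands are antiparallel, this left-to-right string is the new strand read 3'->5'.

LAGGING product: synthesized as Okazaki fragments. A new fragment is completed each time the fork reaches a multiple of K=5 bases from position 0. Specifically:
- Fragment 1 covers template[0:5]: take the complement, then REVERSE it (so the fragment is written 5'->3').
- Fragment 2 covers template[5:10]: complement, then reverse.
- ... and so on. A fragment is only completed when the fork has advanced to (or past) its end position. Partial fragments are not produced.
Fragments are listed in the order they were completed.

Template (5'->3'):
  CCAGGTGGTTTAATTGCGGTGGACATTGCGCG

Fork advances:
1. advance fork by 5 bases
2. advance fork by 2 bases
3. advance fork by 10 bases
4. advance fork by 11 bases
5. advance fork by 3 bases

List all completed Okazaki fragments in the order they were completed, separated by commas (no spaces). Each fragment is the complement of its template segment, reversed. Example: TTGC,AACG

Step 1: advance 5 -> fork_pos = 0 + 5 = 5. Reached multiple(s) of 5: 5 -> fragment 1 completed (1 total).
Step 2: advance 2 -> fork_pos = 5 + 2 = 7. Next multiple of 5 is 10 (not reached); still 1 fragment(s).
Step 3: advance 10 -> fork_pos = 7 + 10 = 17. Reached multiple(s) of 5: 10, 15 -> fragments 2-3 completed (3 total).
Step 4: advance 11 -> fork_pos = 17 + 11 = 28. Reached multiple(s) of 5: 20, 25 -> fragments 4-5 completed (5 total).
Step 5: advance 3 -> fork_pos = 28 + 3 = 31. Reached multiple(s) of 5: 30 -> fragment 6 completed (6 total).
Final fork_pos = 31, so 6 fragment(s) are complete. Build each: template segment -> complement -> reverse.
Fragment 1: template[0:5] = CCAGG -> complement GGTCC -> reversed CCTGG
Fragment 2: template[5:10] = TGGTT -> complement ACCAA -> reversed AACCA
Fragment 3: template[10:15] = TAATT -> complement ATTAA -> reversed AATTA
Fragment 4: template[15:20] = GCGGT -> complement CGCCA -> reversed ACCGC
Fragment 5: template[20:25] = GGACA -> complement CCTGT -> reversed TGTCC
Fragment 6: template[25:30] = TTGCG -> complement AACGC -> reversed CGCAA

Answer: CCTGG,AACCA,AATTA,ACCGC,TGTCC,CGCAA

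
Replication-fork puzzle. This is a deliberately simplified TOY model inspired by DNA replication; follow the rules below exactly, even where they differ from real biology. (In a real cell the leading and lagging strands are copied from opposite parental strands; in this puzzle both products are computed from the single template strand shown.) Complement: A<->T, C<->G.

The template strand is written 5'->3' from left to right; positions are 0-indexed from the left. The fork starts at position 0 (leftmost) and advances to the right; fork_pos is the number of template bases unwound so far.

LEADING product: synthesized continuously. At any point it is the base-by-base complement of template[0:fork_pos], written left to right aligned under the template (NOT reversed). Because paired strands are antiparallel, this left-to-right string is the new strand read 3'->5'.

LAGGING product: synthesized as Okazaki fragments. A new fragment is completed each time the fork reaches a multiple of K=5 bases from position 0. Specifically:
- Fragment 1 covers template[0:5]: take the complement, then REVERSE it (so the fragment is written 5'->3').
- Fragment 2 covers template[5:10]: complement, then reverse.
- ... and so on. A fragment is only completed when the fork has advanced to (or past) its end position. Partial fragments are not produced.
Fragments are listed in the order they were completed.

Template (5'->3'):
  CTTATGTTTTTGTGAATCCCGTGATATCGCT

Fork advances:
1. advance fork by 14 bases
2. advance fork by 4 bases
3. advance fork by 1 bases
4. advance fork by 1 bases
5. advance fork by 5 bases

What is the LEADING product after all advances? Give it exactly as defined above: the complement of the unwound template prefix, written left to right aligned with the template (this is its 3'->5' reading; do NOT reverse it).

Answer: GAATACAAAAACACTTAGGGCACTA

Derivation:
Step 1: advance 14 -> fork_pos = 0 + 14 = 14.
Step 2: advance 4 -> fork_pos = 14 + 4 = 18.
Step 3: advance 1 -> fork_pos = 18 + 1 = 19.
Step 4: advance 1 -> fork_pos = 19 + 1 = 20.
Step 5: advance 5 -> fork_pos = 20 + 5 = 25.
Unwound prefix: template[0:25] = CTTATGTTTTTGTGAATCCCGTGAT
Complement it base by base (A<->T, C<->G), keeping left-to-right order:
  [0:5] CTTAT -> GAATA
  [5:10] GTTTT -> CAAAA
  [10:15] TGTGA -> ACACT
  [15:20] ATCCC -> TAGGG
  [20:25] GTGAT -> CACTA
Concatenate: GAATACAAAAACACTTAGGGCACTA (length 25; written aligned with the template, i.e. 3'->5').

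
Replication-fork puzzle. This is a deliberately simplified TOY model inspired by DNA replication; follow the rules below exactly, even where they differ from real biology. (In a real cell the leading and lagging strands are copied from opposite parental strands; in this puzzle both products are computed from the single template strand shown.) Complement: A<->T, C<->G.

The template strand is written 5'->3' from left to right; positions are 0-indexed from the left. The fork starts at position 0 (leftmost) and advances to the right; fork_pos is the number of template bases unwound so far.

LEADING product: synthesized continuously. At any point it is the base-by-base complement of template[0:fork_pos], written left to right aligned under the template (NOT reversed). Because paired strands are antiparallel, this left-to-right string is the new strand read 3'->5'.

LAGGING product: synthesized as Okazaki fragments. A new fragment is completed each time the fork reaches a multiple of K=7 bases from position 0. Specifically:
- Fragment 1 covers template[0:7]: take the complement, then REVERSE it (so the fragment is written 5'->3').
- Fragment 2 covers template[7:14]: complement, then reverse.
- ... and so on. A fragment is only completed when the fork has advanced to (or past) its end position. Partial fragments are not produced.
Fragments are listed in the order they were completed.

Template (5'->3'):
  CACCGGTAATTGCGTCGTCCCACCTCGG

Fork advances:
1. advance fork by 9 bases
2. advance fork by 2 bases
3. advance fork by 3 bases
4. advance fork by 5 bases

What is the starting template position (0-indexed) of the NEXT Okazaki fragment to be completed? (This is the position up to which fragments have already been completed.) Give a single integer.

Answer: 14

Derivation:
Step 1: advance 9 -> fork_pos = 0 + 9 = 9. Reached multiple(s) of 7: 7 -> fragment 1 completed (1 total).
Step 2: advance 2 -> fork_pos = 9 + 2 = 11. Next multiple of 7 is 14 (not reached); still 1 fragment(s).
Step 3: advance 3 -> fork_pos = 11 + 3 = 14. Reached multiple(s) of 7: 14 -> fragment 2 completed (2 total).
Step 4: advance 5 -> fork_pos = 14 + 5 = 19. Next multiple of 7 is 21 (not reached); still 2 fragment(s).
2 fragment(s) completed, covering template[0:14] (2 x 7 = 14). The next fragment, fragment 3, covers template[14:21], so it starts at position 14.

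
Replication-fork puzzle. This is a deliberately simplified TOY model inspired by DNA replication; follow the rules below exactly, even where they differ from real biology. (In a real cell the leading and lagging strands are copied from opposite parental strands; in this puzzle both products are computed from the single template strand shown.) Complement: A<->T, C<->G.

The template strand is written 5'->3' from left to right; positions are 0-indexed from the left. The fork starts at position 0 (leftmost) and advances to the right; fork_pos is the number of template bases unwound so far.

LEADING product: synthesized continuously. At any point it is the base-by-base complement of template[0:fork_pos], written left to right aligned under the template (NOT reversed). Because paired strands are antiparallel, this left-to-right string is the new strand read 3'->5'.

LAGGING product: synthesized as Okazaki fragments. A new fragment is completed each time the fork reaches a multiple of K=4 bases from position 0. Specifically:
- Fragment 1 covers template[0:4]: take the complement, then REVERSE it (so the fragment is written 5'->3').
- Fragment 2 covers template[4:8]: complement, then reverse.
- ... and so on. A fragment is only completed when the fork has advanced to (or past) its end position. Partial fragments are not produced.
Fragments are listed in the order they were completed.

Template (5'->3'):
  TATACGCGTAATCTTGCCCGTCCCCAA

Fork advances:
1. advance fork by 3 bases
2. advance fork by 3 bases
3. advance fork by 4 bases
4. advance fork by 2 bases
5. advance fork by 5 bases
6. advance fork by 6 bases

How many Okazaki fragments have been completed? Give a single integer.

Step 1: advance 3 -> fork_pos = 0 + 3 = 3. Next multiple of 4 is 4 (not reached); still 0 fragment(s).
Step 2: advance 3 -> fork_pos = 3 + 3 = 6. Reached multiple(s) of 4: 4 -> fragment 1 completed (1 total).
Step 3: advance 4 -> fork_pos = 6 + 4 = 10. Reached multiple(s) of 4: 8 -> fragment 2 completed (2 total).
Step 4: advance 2 -> fork_pos = 10 + 2 = 12. Reached multiple(s) of 4: 12 -> fragment 3 completed (3 total).
Step 5: advance 5 -> fork_pos = 12 + 5 = 17. Reached multiple(s) of 4: 16 -> fragment 4 completed (4 total).
Step 6: advance 6 -> fork_pos = 17 + 6 = 23. Reached multiple(s) of 4: 20 -> fragment 5 completed (5 total).
Check: final fork_pos = 23; the multiples of 4 that are <= 23 are 4..20 -> 23 // 4 = 5 completed fragment(s).

Answer: 5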